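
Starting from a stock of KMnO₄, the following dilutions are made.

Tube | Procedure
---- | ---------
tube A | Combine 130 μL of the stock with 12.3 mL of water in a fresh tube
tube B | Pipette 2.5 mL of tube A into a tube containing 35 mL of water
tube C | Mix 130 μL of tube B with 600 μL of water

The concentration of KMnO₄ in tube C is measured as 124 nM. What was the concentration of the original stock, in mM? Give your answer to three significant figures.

Step 1: 130 μL + 12.3 mL = 12430 μL total → factor 12430/130 = 95.615
Step 2: 2.5 mL + 35 mL = 37.5 mL total → factor 37.5/2.5 = 15
Step 3: 130 μL + 600 μL = 730 μL total → factor 730/130 = 5.6154
Overall dilution factor = 95.615 × 15 × 5.6154 = 8053.8
Stock = 124 nM × 8053.8 = 9.987 × 10^5 nM = 0.999 mM

0.999 mM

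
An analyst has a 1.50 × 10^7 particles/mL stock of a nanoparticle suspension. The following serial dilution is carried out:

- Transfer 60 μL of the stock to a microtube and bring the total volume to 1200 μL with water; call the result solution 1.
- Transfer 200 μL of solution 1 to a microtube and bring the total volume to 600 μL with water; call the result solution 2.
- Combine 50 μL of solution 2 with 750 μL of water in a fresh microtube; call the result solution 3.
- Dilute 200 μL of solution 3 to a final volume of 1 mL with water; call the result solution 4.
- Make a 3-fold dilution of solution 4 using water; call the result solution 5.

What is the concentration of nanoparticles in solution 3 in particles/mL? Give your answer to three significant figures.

1.56 × 10^4 particles/mL

Step 1: 60 μL brought to 1200 μL → factor 1200/60 = 20
Step 2: 200 μL brought to 600 μL → factor 600/200 = 3
Step 3: 50 μL + 750 μL = 800 μL total → factor 800/50 = 16
Dilution factor through solution 3 = 20 × 3 × 16 = 960
[solution 3] = 1.50 × 10^7 particles/mL / 960 = 1.56 × 10^4 particles/mL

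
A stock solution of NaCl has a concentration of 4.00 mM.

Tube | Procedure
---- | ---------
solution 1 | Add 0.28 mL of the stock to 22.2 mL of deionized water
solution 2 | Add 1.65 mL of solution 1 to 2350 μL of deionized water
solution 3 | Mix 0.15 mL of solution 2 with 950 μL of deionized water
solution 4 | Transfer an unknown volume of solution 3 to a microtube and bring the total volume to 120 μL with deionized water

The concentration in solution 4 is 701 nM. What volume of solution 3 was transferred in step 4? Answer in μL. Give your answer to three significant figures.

30.0 μL

Step 1: 0.28 mL + 22.2 mL = 22.48 mL total → factor 22.48/0.28 = 80.286
Step 2: 1.65 mL + 2350 μL = 4 mL total → factor 4/1.65 = 2.4242
Step 3: 0.15 mL + 950 μL = 1.1 mL total → factor 1.1/0.15 = 7.3333
Step 4: v brought to 120 μL → factor = 120 μL/v
Product of known-step factors = 1427.3
Overall factor = 4.00 mM / (701 nM) = 5706.1
Step-4 factor = 5706.1 / 1427.3 = 3.9978
v = 120 μL / 3.9978 = 30.0 μL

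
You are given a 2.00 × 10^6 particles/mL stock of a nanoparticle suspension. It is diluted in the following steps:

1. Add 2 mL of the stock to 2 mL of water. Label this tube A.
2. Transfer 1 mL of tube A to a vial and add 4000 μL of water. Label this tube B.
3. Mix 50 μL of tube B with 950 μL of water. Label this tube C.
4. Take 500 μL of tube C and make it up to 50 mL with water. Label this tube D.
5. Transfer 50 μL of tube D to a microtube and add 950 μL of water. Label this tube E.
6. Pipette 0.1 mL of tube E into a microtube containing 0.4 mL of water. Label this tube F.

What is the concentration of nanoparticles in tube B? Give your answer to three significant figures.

2.00 × 10^5 particles/mL

Step 1: 2 mL + 2 mL = 4 mL total → factor 4/2 = 2
Step 2: 1 mL + 4000 μL = 5 mL total → factor 5/1 = 5
Dilution factor through tube B = 2 × 5 = 10
[tube B] = 2.00 × 10^6 particles/mL / 10 = 2.00 × 10^5 particles/mL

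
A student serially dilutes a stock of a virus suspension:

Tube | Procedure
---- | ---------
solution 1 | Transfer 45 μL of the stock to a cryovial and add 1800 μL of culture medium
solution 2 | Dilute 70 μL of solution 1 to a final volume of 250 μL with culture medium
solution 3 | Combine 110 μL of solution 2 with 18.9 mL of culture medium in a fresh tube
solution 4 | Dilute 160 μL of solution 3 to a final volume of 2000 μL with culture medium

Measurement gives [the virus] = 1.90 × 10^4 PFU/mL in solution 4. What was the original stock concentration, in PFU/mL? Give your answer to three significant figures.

Step 1: 45 μL + 1800 μL = 1845 μL total → factor 1845/45 = 41
Step 2: 70 μL brought to 250 μL → factor 250/70 = 3.5714
Step 3: 110 μL + 18.9 mL = 19010 μL total → factor 19010/110 = 172.82
Step 4: 160 μL brought to 2000 μL → factor 2000/160 = 12.5
Overall dilution factor = 41 × 3.5714 × 172.82 × 12.5 = 3.1632 × 10^5
Stock = 1.90 × 10^4 PFU/mL × 3.1632 × 10^5 = 6.01 × 10^9 PFU/mL

6.01 × 10^9 PFU/mL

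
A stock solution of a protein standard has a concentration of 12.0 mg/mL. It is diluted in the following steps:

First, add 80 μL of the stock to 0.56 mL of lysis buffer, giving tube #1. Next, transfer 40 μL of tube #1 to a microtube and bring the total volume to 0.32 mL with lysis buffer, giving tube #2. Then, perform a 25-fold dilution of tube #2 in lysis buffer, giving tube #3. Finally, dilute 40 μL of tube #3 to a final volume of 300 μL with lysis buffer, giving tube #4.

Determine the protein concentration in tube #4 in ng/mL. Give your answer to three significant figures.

Step 1: 80 μL + 0.56 mL = 640 μL total → factor 640/80 = 8
Step 2: 40 μL brought to 0.32 mL → factor 320/40 = 8
Step 3: 25-fold → factor 25
Step 4: 40 μL brought to 300 μL → factor 300/40 = 7.5
Overall dilution factor = 8 × 8 × 25 × 7.5 = 12000
Final = 12.0 mg/mL / 12000 = 0.001000 mg/mL = 1.00 × 10^3 ng/mL

1.00 × 10^3 ng/mL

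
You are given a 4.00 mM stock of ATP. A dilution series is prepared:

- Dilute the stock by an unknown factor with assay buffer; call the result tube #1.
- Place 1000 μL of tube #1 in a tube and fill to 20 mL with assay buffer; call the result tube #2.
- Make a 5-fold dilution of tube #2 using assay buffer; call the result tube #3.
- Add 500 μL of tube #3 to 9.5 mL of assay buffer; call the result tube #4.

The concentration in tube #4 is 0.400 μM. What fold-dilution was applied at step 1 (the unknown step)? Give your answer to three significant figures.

Step 1: unknown factor x
Step 2: 1000 μL brought to 20 mL → factor 20000/1000 = 20
Step 3: 5-fold → factor 5
Step 4: 500 μL + 9.5 mL = 10000 μL total → factor 10000/500 = 20
Product of known-step factors = 2000
Overall factor = 4.00 mM / (0.400 μM) = 10000
x = 10000 / 2000 = 5.00

5.00-fold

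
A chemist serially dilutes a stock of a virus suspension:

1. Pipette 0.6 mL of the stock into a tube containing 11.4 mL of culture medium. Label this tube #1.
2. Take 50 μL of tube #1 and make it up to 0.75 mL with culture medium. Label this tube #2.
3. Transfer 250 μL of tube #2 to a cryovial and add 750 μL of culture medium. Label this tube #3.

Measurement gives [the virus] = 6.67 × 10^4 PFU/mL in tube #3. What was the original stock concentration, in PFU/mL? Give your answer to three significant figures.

8.00 × 10^7 PFU/mL

Step 1: 0.6 mL + 11.4 mL = 12 mL total → factor 12/0.6 = 20
Step 2: 50 μL brought to 0.75 mL → factor 750/50 = 15
Step 3: 250 μL + 750 μL = 1000 μL total → factor 1000/250 = 4
Overall dilution factor = 20 × 15 × 4 = 1200
Stock = 6.67 × 10^4 PFU/mL × 1200 = 8.00 × 10^7 PFU/mL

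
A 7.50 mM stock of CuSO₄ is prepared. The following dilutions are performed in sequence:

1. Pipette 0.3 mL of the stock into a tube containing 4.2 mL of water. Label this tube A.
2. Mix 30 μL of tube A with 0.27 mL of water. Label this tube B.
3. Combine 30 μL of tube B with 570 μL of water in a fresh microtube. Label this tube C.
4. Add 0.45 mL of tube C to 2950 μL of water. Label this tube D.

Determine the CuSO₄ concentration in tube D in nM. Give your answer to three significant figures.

331 nM

Step 1: 0.3 mL + 4.2 mL = 4.5 mL total → factor 4.5/0.3 = 15
Step 2: 30 μL + 0.27 mL = 300 μL total → factor 300/30 = 10
Step 3: 30 μL + 570 μL = 600 μL total → factor 600/30 = 20
Step 4: 0.45 mL + 2950 μL = 3.4 mL total → factor 3.4/0.45 = 7.5556
Overall dilution factor = 15 × 10 × 20 × 7.5556 = 22667
Final = 7.50 mM / 22667 = 0.0003309 mM = 331 nM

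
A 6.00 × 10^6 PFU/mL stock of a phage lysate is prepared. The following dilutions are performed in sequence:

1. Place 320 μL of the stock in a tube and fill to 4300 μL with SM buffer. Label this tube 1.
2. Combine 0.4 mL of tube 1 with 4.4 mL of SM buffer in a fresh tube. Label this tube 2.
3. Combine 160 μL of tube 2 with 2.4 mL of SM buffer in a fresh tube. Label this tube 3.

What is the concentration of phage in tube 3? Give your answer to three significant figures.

2.33 × 10^3 PFU/mL

Step 1: 320 μL brought to 4300 μL → factor 4300/320 = 13.438
Step 2: 0.4 mL + 4.4 mL = 4.8 mL total → factor 4.8/0.4 = 12
Step 3: 160 μL + 2.4 mL = 2560 μL total → factor 2560/160 = 16
Overall dilution factor = 13.438 × 12 × 16 = 2580
Final = 6.00 × 10^6 PFU/mL / 2580 = 2.33 × 10^3 PFU/mL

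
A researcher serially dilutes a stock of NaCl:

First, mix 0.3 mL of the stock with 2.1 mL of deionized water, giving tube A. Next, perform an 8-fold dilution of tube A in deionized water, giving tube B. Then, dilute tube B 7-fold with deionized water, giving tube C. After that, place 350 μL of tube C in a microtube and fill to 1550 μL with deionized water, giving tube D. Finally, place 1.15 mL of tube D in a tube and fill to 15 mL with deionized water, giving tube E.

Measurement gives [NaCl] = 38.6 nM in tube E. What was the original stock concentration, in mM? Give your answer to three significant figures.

0.999 mM

Step 1: 0.3 mL + 2.1 mL = 2.4 mL total → factor 2.4/0.3 = 8
Step 2: 8-fold → factor 8
Step 3: 7-fold → factor 7
Step 4: 350 μL brought to 1550 μL → factor 1550/350 = 4.4286
Step 5: 1.15 mL brought to 15 mL → factor 15/1.15 = 13.043
Overall dilution factor = 8 × 8 × 7 × 4.4286 × 13.043 = 25878
Stock = 38.6 nM × 25878 = 9.989 × 10^5 nM = 0.999 mM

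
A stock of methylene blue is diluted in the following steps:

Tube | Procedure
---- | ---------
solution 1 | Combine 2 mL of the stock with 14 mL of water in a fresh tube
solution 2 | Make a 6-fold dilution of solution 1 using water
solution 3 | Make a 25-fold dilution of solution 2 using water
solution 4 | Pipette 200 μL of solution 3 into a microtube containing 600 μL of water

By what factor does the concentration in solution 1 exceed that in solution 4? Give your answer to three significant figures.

600

Step 1: 2 mL + 14 mL = 16 mL total → factor 16/2 = 8
Step 2: 6-fold → factor 6
Step 3: 25-fold → factor 25
Step 4: 200 μL + 600 μL = 800 μL total → factor 800/200 = 4
Dilution factor to solution 1 = 8; to solution 4 = 4800
[solution 1]/[solution 4] = (factor to solution 4)/(factor to solution 1) = 4800/8 = 600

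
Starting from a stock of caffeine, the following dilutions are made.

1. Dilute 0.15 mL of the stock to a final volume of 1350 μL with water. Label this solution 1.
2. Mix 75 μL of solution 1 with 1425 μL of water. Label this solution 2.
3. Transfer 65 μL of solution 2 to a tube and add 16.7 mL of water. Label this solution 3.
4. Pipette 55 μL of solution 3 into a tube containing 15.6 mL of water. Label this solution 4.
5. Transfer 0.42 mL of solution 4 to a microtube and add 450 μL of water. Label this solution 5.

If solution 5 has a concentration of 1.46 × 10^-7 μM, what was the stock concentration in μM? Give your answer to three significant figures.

Step 1: 0.15 mL brought to 1350 μL → factor 1.35/0.15 = 9
Step 2: 75 μL + 1425 μL = 1500 μL total → factor 1500/75 = 20
Step 3: 65 μL + 16.7 mL = 16765 μL total → factor 16765/65 = 257.92
Step 4: 55 μL + 15.6 mL = 15655 μL total → factor 15655/55 = 284.64
Step 5: 0.42 mL + 450 μL = 0.87 mL total → factor 0.87/0.42 = 2.0714
Overall dilution factor = 9 × 20 × 257.92 × 284.64 × 2.0714 = 2.7373 × 10^7
Stock = 1.46 × 10^-7 μM × 2.7373 × 10^7 = 4.00 μM

4.00 μM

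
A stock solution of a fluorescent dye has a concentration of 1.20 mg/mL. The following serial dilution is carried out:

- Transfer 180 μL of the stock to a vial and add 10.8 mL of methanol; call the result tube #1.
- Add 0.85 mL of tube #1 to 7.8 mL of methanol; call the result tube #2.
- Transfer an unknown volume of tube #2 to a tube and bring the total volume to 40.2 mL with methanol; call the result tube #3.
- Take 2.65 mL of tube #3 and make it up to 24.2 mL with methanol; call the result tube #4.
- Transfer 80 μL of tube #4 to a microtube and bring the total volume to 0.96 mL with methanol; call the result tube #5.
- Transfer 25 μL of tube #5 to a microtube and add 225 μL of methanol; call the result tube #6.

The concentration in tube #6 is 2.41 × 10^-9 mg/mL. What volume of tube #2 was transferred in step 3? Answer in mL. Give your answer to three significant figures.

Step 1: 180 μL + 10.8 mL = 10980 μL total → factor 10980/180 = 61
Step 2: 0.85 mL + 7.8 mL = 8.65 mL total → factor 8.65/0.85 = 10.176
Step 3: v brought to 40.2 mL → factor = 40.2 mL/v
Step 4: 2.65 mL brought to 24.2 mL → factor 24.2/2.65 = 9.1321
Step 5: 80 μL brought to 0.96 mL → factor 960/80 = 12
Step 6: 25 μL + 225 μL = 250 μL total → factor 250/25 = 10
Product of known-step factors = 6.8026 × 10^5
Overall factor = 1.20 mg/mL / (2.41 × 10^-9 mg/mL) = 4.9793 × 10^8
Step-3 factor = 4.9793 × 10^8 / 6.8026 × 10^5 = 731.96
v = 40.2 mL / 731.96 = 0.0549 mL

0.0549 mL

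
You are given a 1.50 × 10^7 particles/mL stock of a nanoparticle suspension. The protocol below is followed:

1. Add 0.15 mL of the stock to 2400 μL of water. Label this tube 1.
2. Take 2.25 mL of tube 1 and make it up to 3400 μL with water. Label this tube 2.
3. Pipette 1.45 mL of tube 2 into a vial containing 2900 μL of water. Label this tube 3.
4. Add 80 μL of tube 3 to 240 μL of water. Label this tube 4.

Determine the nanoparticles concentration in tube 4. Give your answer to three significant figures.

4.87 × 10^4 particles/mL

Step 1: 0.15 mL + 2400 μL = 2.55 mL total → factor 2.55/0.15 = 17
Step 2: 2.25 mL brought to 3400 μL → factor 3.4/2.25 = 1.5111
Step 3: 1.45 mL + 2900 μL = 4.35 mL total → factor 4.35/1.45 = 3
Step 4: 80 μL + 240 μL = 320 μL total → factor 320/80 = 4
Overall dilution factor = 17 × 1.5111 × 3 × 4 = 308.27
Final = 1.50 × 10^7 particles/mL / 308.27 = 4.87 × 10^4 particles/mL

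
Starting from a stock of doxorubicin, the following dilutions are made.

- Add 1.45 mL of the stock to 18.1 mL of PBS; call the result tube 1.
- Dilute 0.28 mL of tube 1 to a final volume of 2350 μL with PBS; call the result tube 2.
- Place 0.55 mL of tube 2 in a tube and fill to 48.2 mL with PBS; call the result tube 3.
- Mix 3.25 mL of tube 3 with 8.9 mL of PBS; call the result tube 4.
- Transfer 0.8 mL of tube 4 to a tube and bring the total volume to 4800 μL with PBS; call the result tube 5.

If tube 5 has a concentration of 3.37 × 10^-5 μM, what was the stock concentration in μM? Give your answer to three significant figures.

Step 1: 1.45 mL + 18.1 mL = 19.55 mL total → factor 19.55/1.45 = 13.483
Step 2: 0.28 mL brought to 2350 μL → factor 2.35/0.28 = 8.3929
Step 3: 0.55 mL brought to 48.2 mL → factor 48.2/0.55 = 87.636
Step 4: 3.25 mL + 8.9 mL = 12.15 mL total → factor 12.15/3.25 = 3.7385
Step 5: 0.8 mL brought to 4800 μL → factor 4.8/0.8 = 6
Overall dilution factor = 13.483 × 8.3929 × 87.636 × 3.7385 × 6 = 2.2244 × 10^5
Stock = 3.37 × 10^-5 μM × 2.2244 × 10^5 = 7.50 μM

7.50 μM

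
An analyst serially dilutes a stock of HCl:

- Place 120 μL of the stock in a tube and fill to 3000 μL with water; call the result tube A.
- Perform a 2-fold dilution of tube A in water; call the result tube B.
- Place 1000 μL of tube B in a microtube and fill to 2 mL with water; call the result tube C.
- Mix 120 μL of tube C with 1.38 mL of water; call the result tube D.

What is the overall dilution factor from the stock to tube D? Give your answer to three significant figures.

Step 1: 120 μL brought to 3000 μL → factor 3000/120 = 25
Step 2: 2-fold → factor 2
Step 3: 1000 μL brought to 2 mL → factor 2000/1000 = 2
Step 4: 120 μL + 1.38 mL = 1500 μL total → factor 1500/120 = 12.5
Overall dilution factor = 25 × 2 × 2 × 12.5 = 1250

1.25 × 10^3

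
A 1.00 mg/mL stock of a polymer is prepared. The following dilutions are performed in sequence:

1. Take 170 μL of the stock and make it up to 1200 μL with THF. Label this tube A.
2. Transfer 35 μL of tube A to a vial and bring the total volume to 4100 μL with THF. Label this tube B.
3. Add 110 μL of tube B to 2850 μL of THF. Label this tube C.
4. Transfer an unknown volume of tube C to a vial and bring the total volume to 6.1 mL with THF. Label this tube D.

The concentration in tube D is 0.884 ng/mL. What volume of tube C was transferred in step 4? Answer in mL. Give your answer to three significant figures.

0.120 mL

Step 1: 170 μL brought to 1200 μL → factor 1200/170 = 7.0588
Step 2: 35 μL brought to 4100 μL → factor 4100/35 = 117.14
Step 3: 110 μL + 2850 μL = 2960 μL total → factor 2960/110 = 26.909
Step 4: v brought to 6.1 mL → factor = 6.1 mL/v
Product of known-step factors = 22251
Overall factor = 1.00 mg/mL / (0.884 ng/mL) = 1.1312 × 10^6
Step-4 factor = 1.1312 × 10^6 / 22251 = 50.839
v = 6.1 mL / 50.839 = 0.120 mL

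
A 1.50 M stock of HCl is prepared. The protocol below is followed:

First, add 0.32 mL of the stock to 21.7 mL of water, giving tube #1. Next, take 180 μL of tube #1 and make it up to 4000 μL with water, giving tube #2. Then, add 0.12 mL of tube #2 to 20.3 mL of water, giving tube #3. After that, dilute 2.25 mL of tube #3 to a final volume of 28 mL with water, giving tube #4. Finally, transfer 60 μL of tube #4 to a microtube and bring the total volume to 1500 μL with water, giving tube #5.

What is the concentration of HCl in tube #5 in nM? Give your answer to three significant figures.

Step 1: 0.32 mL + 21.7 mL = 22.02 mL total → factor 22.02/0.32 = 68.812
Step 2: 180 μL brought to 4000 μL → factor 4000/180 = 22.222
Step 3: 0.12 mL + 20.3 mL = 20.42 mL total → factor 20.42/0.12 = 170.17
Step 4: 2.25 mL brought to 28 mL → factor 28/2.25 = 12.444
Step 5: 60 μL brought to 1500 μL → factor 1500/60 = 25
Overall dilution factor = 68.812 × 22.222 × 170.17 × 12.444 × 25 = 8.0955 × 10^7
Final = 1.50 M / 8.0955 × 10^7 = 1.853 × 10^-8 M = 18.5 nM

18.5 nM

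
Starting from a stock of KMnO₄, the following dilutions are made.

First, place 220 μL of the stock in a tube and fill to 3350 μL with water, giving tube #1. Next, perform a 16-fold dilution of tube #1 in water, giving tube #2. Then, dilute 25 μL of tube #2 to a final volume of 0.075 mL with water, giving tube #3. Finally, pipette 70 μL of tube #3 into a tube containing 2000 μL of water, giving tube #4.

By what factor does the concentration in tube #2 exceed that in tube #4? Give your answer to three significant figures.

88.7

Step 1: 220 μL brought to 3350 μL → factor 3350/220 = 15.227
Step 2: 16-fold → factor 16
Step 3: 25 μL brought to 0.075 mL → factor 75/25 = 3
Step 4: 70 μL + 2000 μL = 2070 μL total → factor 2070/70 = 29.571
Dilution factor to tube #2 = 243.64; to tube #4 = 21614
[tube #2]/[tube #4] = (factor to tube #4)/(factor to tube #2) = 21614/243.64 = 88.7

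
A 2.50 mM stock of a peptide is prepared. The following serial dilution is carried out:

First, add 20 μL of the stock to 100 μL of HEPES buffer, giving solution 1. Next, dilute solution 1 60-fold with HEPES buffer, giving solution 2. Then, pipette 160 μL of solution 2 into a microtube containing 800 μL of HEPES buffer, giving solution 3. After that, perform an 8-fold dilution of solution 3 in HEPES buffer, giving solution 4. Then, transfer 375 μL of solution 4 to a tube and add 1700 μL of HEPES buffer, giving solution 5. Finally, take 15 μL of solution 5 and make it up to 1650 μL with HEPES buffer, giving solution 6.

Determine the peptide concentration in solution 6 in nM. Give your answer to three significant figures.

Step 1: 20 μL + 100 μL = 120 μL total → factor 120/20 = 6
Step 2: 60-fold → factor 60
Step 3: 160 μL + 800 μL = 960 μL total → factor 960/160 = 6
Step 4: 8-fold → factor 8
Step 5: 375 μL + 1700 μL = 2075 μL total → factor 2075/375 = 5.5333
Step 6: 15 μL brought to 1650 μL → factor 1650/15 = 110
Overall dilution factor = 6 × 60 × 6 × 8 × 5.5333 × 110 = 1.0518 × 10^7
Final = 2.50 mM / 1.0518 × 10^7 = 2.377 × 10^-7 mM = 0.238 nM

0.238 nM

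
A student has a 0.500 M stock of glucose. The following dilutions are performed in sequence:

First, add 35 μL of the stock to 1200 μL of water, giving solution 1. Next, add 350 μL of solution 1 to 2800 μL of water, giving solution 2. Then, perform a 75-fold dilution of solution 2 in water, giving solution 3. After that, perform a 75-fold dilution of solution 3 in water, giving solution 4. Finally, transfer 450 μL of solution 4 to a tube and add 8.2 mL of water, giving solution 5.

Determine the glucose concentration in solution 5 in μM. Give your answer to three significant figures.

Step 1: 35 μL + 1200 μL = 1235 μL total → factor 1235/35 = 35.286
Step 2: 350 μL + 2800 μL = 3150 μL total → factor 3150/350 = 9
Step 3: 75-fold → factor 75
Step 4: 75-fold → factor 75
Step 5: 450 μL + 8.2 mL = 8650 μL total → factor 8650/450 = 19.222
Overall dilution factor = 35.286 × 9 × 75 × 75 × 19.222 = 3.4337 × 10^7
Final = 0.500 M / 3.4337 × 10^7 = 1.456 × 10^-8 M = 0.0146 μM

0.0146 μM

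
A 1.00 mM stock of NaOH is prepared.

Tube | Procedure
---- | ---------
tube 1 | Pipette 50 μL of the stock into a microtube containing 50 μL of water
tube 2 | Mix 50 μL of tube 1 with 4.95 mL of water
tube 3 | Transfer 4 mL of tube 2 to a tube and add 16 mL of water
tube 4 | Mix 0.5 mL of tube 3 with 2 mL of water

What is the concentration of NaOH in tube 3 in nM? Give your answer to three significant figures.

Step 1: 50 μL + 50 μL = 100 μL total → factor 100/50 = 2
Step 2: 50 μL + 4.95 mL = 5000 μL total → factor 5000/50 = 100
Step 3: 4 mL + 16 mL = 20 mL total → factor 20/4 = 5
Dilution factor through tube 3 = 2 × 100 × 5 = 1000
[tube 3] = 1.00 mM / 1000 = 0.001000 mM = 1.00 × 10^3 nM

1.00 × 10^3 nM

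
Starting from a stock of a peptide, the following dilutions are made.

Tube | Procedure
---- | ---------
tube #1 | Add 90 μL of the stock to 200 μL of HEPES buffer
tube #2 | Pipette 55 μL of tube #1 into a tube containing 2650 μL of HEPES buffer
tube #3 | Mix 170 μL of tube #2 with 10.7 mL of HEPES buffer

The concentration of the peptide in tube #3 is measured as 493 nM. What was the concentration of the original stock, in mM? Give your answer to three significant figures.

5.00 mM

Step 1: 90 μL + 200 μL = 290 μL total → factor 290/90 = 3.2222
Step 2: 55 μL + 2650 μL = 2705 μL total → factor 2705/55 = 49.182
Step 3: 170 μL + 10.7 mL = 10870 μL total → factor 10870/170 = 63.941
Overall dilution factor = 3.2222 × 49.182 × 63.941 = 10133
Stock = 493 nM × 10133 = 4.996 × 10^6 nM = 5.00 mM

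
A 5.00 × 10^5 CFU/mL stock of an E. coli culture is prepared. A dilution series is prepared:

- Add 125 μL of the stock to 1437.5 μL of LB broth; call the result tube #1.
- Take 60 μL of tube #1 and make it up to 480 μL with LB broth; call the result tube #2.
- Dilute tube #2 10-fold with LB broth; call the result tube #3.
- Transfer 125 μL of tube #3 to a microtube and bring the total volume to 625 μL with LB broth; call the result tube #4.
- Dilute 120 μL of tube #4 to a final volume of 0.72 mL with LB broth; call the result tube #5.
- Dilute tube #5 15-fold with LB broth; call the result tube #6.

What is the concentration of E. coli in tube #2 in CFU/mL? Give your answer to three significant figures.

5.00 × 10^3 CFU/mL

Step 1: 125 μL + 1437.5 μL = 1562.5 μL total → factor 1562.5/125 = 12.5
Step 2: 60 μL brought to 480 μL → factor 480/60 = 8
Dilution factor through tube #2 = 12.5 × 8 = 100
[tube #2] = 5.00 × 10^5 CFU/mL / 100 = 5.00 × 10^3 CFU/mL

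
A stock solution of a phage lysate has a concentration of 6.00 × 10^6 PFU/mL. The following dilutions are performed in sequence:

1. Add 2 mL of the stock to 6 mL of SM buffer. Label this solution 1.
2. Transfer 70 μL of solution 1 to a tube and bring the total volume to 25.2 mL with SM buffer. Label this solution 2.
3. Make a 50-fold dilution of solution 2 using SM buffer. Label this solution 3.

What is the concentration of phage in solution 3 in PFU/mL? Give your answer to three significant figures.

Step 1: 2 mL + 6 mL = 8 mL total → factor 8/2 = 4
Step 2: 70 μL brought to 25.2 mL → factor 25200/70 = 360
Step 3: 50-fold → factor 50
Overall dilution factor = 4 × 360 × 50 = 72000
Final = 6.00 × 10^6 PFU/mL / 72000 = 83.3 PFU/mL

83.3 PFU/mL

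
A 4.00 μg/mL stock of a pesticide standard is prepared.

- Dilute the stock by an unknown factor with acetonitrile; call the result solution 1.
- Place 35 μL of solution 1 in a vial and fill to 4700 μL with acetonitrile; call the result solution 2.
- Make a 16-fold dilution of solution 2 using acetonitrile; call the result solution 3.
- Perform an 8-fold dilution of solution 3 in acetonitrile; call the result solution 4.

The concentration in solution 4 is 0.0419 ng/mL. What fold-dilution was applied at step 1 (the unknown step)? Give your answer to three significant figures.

Step 1: unknown factor x
Step 2: 35 μL brought to 4700 μL → factor 4700/35 = 134.29
Step 3: 16-fold → factor 16
Step 4: 8-fold → factor 8
Product of known-step factors = 17189
Overall factor = 4.00 μg/mL / (0.0419 ng/mL) = 95465
x = 95465 / 17189 = 5.55

5.55-fold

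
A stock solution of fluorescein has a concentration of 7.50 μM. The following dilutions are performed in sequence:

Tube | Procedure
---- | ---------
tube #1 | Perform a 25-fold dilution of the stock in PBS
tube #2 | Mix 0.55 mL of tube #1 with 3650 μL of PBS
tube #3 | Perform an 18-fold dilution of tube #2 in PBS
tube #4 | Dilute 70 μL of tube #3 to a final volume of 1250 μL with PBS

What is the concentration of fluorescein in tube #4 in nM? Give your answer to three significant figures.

Step 1: 25-fold → factor 25
Step 2: 0.55 mL + 3650 μL = 4.2 mL total → factor 4.2/0.55 = 7.6364
Step 3: 18-fold → factor 18
Step 4: 70 μL brought to 1250 μL → factor 1250/70 = 17.857
Overall dilution factor = 25 × 7.6364 × 18 × 17.857 = 61364
Final = 7.50 μM / 61364 = 0.0001222 μM = 0.122 nM

0.122 nM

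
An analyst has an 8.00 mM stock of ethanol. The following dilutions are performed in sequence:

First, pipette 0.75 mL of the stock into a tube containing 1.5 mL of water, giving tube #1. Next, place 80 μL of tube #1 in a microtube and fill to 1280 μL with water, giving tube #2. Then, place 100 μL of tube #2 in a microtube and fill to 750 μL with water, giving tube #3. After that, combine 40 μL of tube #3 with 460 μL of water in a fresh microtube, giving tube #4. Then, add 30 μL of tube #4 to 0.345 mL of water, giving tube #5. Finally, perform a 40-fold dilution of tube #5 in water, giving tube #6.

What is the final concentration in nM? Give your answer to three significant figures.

Step 1: 0.75 mL + 1.5 mL = 2.25 mL total → factor 2.25/0.75 = 3
Step 2: 80 μL brought to 1280 μL → factor 1280/80 = 16
Step 3: 100 μL brought to 750 μL → factor 750/100 = 7.5
Step 4: 40 μL + 460 μL = 500 μL total → factor 500/40 = 12.5
Step 5: 30 μL + 0.345 mL = 375 μL total → factor 375/30 = 12.5
Step 6: 40-fold → factor 40
Overall dilution factor = 3 × 16 × 7.5 × 12.5 × 12.5 × 40 = 2.25 × 10^6
Final = 8.00 mM / 2.25 × 10^6 = 3.556 × 10^-6 mM = 3.56 nM

3.56 nM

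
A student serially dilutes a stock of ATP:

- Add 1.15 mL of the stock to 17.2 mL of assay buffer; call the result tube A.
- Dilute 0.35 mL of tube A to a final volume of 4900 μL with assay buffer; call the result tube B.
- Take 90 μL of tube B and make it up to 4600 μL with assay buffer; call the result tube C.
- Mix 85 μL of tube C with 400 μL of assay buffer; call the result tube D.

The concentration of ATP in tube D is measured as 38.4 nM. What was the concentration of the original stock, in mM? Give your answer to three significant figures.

Step 1: 1.15 mL + 17.2 mL = 18.35 mL total → factor 18.35/1.15 = 15.957
Step 2: 0.35 mL brought to 4900 μL → factor 4.9/0.35 = 14
Step 3: 90 μL brought to 4600 μL → factor 4600/90 = 51.111
Step 4: 85 μL + 400 μL = 485 μL total → factor 485/85 = 5.7059
Overall dilution factor = 15.957 × 14 × 51.111 × 5.7059 = 65148
Stock = 38.4 nM × 65148 = 2.502 × 10^6 nM = 2.50 mM

2.50 mM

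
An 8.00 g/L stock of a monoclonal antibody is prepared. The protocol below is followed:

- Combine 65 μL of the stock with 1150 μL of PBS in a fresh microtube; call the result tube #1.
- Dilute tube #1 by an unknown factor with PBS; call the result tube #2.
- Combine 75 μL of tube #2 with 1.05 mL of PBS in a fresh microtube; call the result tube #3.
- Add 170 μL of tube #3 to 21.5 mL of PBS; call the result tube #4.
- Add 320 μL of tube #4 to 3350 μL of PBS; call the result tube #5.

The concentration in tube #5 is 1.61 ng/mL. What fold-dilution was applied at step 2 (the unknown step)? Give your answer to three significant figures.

Step 1: 65 μL + 1150 μL = 1215 μL total → factor 1215/65 = 18.692
Step 2: unknown factor x
Step 3: 75 μL + 1.05 mL = 1125 μL total → factor 1125/75 = 15
Step 4: 170 μL + 21.5 mL = 21670 μL total → factor 21670/170 = 127.47
Step 5: 320 μL + 3350 μL = 3670 μL total → factor 3670/320 = 11.469
Product of known-step factors = 4.099 × 10^5
Overall factor = 8.00 g/L / (1.61 ng/mL) = 4.9689 × 10^6
x = 4.9689 × 10^6 / 4.099 × 10^5 = 12.1

12.1-fold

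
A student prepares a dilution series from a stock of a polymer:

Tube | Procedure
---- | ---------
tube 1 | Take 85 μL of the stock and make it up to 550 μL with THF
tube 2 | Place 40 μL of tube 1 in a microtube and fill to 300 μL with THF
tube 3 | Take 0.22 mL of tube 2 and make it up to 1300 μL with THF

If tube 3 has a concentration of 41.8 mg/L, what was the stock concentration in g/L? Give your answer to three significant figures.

12.0 g/L

Step 1: 85 μL brought to 550 μL → factor 550/85 = 6.4706
Step 2: 40 μL brought to 300 μL → factor 300/40 = 7.5
Step 3: 0.22 mL brought to 1300 μL → factor 1.3/0.22 = 5.9091
Overall dilution factor = 6.4706 × 7.5 × 5.9091 = 286.76
Stock = 41.8 mg/L × 286.76 = 1.199 × 10^4 mg/L = 12.0 g/L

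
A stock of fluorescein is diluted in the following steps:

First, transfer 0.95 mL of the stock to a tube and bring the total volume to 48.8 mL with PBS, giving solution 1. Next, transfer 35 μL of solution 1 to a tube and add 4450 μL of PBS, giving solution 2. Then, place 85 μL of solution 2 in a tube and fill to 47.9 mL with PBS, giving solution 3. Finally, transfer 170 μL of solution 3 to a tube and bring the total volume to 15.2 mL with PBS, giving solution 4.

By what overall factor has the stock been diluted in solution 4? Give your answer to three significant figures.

3.32 × 10^8

Step 1: 0.95 mL brought to 48.8 mL → factor 48.8/0.95 = 51.368
Step 2: 35 μL + 4450 μL = 4485 μL total → factor 4485/35 = 128.14
Step 3: 85 μL brought to 47.9 mL → factor 47900/85 = 563.53
Step 4: 170 μL brought to 15.2 mL → factor 15200/170 = 89.412
Overall dilution factor = 51.368 × 128.14 × 563.53 × 89.412 = 3.3167 × 10^8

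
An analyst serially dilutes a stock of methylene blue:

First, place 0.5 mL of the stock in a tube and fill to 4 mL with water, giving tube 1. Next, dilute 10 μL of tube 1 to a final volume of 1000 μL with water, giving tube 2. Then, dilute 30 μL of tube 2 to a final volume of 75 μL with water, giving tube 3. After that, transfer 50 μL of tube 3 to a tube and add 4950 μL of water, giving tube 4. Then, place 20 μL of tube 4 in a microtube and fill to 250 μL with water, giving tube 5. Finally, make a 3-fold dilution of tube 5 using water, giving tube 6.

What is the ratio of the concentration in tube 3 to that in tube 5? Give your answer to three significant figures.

Step 1: 0.5 mL brought to 4 mL → factor 4/0.5 = 8
Step 2: 10 μL brought to 1000 μL → factor 1000/10 = 100
Step 3: 30 μL brought to 75 μL → factor 75/30 = 2.5
Step 4: 50 μL + 4950 μL = 5000 μL total → factor 5000/50 = 100
Step 5: 20 μL brought to 250 μL → factor 250/20 = 12.5
Dilution factor to tube 3 = 2000; to tube 5 = 2.5 × 10^6
[tube 3]/[tube 5] = (factor to tube 5)/(factor to tube 3) = 2.5 × 10^6/2000 = 1.25 × 10^3

1.25 × 10^3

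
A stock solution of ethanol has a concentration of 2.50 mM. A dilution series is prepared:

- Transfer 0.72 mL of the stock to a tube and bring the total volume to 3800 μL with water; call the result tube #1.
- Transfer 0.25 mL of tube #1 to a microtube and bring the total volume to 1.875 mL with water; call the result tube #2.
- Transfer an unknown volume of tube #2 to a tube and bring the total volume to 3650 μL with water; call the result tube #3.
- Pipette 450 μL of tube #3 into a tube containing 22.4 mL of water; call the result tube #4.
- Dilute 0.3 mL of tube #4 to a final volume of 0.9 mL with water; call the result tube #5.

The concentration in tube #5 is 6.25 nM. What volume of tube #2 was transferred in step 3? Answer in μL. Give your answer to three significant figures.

55.0 μL

Step 1: 0.72 mL brought to 3800 μL → factor 3.8/0.72 = 5.2778
Step 2: 0.25 mL brought to 1.875 mL → factor 1.875/0.25 = 7.5
Step 3: v brought to 3650 μL → factor = 3650 μL/v
Step 4: 450 μL + 22.4 mL = 22850 μL total → factor 22850/450 = 50.778
Step 5: 0.3 mL brought to 0.9 mL → factor 0.9/0.3 = 3
Product of known-step factors = 6029.9
Overall factor = 2.50 mM / (6.25 nM) = 4 × 10^5
Step-3 factor = 4 × 10^5 / 6029.9 = 66.337
v = 3650 μL / 66.337 = 55.0 μL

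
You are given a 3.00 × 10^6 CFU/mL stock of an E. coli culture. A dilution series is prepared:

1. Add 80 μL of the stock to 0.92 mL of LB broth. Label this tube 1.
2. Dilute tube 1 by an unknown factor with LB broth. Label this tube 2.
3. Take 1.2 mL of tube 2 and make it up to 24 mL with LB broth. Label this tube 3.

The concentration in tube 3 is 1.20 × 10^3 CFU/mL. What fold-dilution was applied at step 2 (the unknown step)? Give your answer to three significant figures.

Step 1: 80 μL + 0.92 mL = 1000 μL total → factor 1000/80 = 12.5
Step 2: unknown factor x
Step 3: 1.2 mL brought to 24 mL → factor 24/1.2 = 20
Product of known-step factors = 250
Overall factor = 3.00 × 10^6 CFU/mL / (1.20 × 10^3 CFU/mL) = 2500
x = 2500 / 250 = 10.0

10.0-fold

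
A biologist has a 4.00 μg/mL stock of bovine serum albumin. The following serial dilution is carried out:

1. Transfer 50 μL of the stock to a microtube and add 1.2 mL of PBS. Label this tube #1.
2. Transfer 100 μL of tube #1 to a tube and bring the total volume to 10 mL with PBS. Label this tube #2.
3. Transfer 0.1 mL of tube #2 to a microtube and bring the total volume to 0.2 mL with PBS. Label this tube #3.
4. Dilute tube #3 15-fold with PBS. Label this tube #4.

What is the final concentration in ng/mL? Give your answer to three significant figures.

Step 1: 50 μL + 1.2 mL = 1250 μL total → factor 1250/50 = 25
Step 2: 100 μL brought to 10 mL → factor 10000/100 = 100
Step 3: 0.1 mL brought to 0.2 mL → factor 0.2/0.1 = 2
Step 4: 15-fold → factor 15
Overall dilution factor = 25 × 100 × 2 × 15 = 75000
Final = 4.00 μg/mL / 75000 = 5.333 × 10^-5 μg/mL = 0.0533 ng/mL

0.0533 ng/mL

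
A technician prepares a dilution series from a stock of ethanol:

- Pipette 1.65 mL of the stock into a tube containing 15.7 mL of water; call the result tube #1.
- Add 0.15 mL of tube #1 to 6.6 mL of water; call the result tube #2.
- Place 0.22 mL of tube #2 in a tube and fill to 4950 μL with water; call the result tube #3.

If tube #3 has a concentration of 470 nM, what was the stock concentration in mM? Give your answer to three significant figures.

Step 1: 1.65 mL + 15.7 mL = 17.35 mL total → factor 17.35/1.65 = 10.515
Step 2: 0.15 mL + 6.6 mL = 6.75 mL total → factor 6.75/0.15 = 45
Step 3: 0.22 mL brought to 4950 μL → factor 4.95/0.22 = 22.5
Overall dilution factor = 10.515 × 45 × 22.5 = 10647
Stock = 470 nM × 10647 = 5.004 × 10^6 nM = 5.00 mM

5.00 mM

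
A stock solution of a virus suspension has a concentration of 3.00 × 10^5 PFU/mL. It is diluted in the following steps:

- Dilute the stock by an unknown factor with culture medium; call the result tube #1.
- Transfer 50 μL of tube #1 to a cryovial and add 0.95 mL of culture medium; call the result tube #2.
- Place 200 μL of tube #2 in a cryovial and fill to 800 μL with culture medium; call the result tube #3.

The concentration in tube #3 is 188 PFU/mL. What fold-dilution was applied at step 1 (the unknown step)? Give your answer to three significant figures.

Step 1: unknown factor x
Step 2: 50 μL + 0.95 mL = 1000 μL total → factor 1000/50 = 20
Step 3: 200 μL brought to 800 μL → factor 800/200 = 4
Product of known-step factors = 80
Overall factor = 3.00 × 10^5 PFU/mL / (188 PFU/mL) = 1595.7
x = 1595.7 / 80 = 19.9

19.9-fold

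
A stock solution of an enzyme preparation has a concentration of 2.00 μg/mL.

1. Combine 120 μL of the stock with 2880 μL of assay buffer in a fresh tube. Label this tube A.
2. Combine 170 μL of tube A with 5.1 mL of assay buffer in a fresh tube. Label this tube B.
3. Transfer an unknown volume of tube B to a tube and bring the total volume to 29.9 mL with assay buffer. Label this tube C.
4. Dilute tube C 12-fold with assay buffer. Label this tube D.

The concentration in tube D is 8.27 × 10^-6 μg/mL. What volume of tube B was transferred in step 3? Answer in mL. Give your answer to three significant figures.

Step 1: 120 μL + 2880 μL = 3000 μL total → factor 3000/120 = 25
Step 2: 170 μL + 5.1 mL = 5270 μL total → factor 5270/170 = 31
Step 3: v brought to 29.9 mL → factor = 29.9 mL/v
Step 4: 12-fold → factor 12
Product of known-step factors = 9300
Overall factor = 2.00 μg/mL / (8.27 × 10^-6 μg/mL) = 2.4184 × 10^5
Step-3 factor = 2.4184 × 10^5 / 9300 = 26.004
v = 29.9 mL / 26.004 = 1.15 mL

1.15 mL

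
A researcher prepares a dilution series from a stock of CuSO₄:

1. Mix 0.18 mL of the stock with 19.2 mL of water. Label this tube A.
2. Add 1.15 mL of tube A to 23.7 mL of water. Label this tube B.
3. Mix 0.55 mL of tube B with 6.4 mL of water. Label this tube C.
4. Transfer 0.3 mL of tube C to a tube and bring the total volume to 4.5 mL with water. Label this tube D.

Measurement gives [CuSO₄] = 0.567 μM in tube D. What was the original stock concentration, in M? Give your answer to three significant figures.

Step 1: 0.18 mL + 19.2 mL = 19.38 mL total → factor 19.38/0.18 = 107.67
Step 2: 1.15 mL + 23.7 mL = 24.85 mL total → factor 24.85/1.15 = 21.609
Step 3: 0.55 mL + 6.4 mL = 6.95 mL total → factor 6.95/0.55 = 12.636
Step 4: 0.3 mL brought to 4.5 mL → factor 4.5/0.3 = 15
Overall dilution factor = 107.67 × 21.609 × 12.636 × 15 = 4.4098 × 10^5
Stock = 0.567 μM × 4.4098 × 10^5 = 2.500 × 10^5 μM = 0.250 M

0.250 M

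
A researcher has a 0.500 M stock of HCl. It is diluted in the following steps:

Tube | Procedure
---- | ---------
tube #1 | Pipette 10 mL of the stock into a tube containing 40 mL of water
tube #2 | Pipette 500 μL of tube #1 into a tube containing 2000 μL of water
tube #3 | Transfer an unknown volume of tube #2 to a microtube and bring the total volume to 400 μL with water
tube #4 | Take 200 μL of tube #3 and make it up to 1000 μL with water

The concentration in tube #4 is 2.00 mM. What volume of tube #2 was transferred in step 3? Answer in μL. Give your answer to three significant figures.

Step 1: 10 mL + 40 mL = 50 mL total → factor 50/10 = 5
Step 2: 500 μL + 2000 μL = 2500 μL total → factor 2500/500 = 5
Step 3: v brought to 400 μL → factor = 400 μL/v
Step 4: 200 μL brought to 1000 μL → factor 1000/200 = 5
Product of known-step factors = 125
Overall factor = 0.500 M / (2.00 mM) = 250
Step-3 factor = 250 / 125 = 2
v = 400 μL / 2 = 200 μL

200 μL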